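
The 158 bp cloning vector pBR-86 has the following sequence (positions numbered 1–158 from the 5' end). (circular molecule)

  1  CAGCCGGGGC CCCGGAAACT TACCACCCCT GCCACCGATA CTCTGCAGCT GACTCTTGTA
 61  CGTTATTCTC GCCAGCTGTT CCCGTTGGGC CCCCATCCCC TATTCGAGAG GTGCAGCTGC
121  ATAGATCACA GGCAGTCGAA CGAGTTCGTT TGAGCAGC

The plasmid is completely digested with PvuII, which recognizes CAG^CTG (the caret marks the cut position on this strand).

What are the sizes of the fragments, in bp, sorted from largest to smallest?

90, 41, 27 bp

PvuII sites (CAGCTG) start at positions 46, 73, 114.
PvuII cuts after base 3 of each site, so after positions 48, 75, 116.
Circular molecule, 3 cuts → 3 fragments:
  49–75 → 27 bp
  76–116 → 41 bp
  117–158 then 1–48 → 42 + 48 = 90 bp
Sorted largest to smallest: 90, 41, 27 bp.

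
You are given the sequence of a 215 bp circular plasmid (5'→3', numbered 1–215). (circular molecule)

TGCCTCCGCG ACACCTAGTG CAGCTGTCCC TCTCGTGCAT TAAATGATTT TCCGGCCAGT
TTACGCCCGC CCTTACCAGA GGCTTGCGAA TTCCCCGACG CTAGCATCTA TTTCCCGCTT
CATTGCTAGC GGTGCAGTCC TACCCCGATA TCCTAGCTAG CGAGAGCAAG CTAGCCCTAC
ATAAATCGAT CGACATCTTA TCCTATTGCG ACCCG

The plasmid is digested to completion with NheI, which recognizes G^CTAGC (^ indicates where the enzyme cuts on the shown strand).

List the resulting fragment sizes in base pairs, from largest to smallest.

145, 31, 25, 14 bp

NheI sites (GCTAGC) start at positions 100, 125, 156, 170.
NheI cuts after the first base of each site, so after positions 100, 125, 156, 170.
Circular molecule, 4 cuts → 4 fragments:
  101–125 → 25 bp
  126–156 → 31 bp
  157–170 → 14 bp
  171–215 then 1–100 → 45 + 100 = 145 bp
Sorted largest to smallest: 145, 31, 25, 14 bp.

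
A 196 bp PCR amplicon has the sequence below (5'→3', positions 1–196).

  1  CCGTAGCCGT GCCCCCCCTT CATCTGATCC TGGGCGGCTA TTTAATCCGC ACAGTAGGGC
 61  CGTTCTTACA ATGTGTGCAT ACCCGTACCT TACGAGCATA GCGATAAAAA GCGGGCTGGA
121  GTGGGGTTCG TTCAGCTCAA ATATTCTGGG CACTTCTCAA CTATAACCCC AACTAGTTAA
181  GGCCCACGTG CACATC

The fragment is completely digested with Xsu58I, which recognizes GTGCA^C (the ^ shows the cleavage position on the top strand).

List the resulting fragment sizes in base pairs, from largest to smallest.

192, 4 bp

The Xsu58I site (GTGCAC) starts at position 188.
Xsu58I cuts after base 5 of each site (before the last base), so after position 192.
Linear molecule, 1 cut → 2 fragments:
  1–192 → 192 bp
  193–196 → 4 bp
Sorted largest to smallest: 192, 4 bp.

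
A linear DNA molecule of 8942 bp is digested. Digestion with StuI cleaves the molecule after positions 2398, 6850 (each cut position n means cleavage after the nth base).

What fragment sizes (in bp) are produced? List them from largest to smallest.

4452, 2398, 2092 bp

Linear molecule, 2 cuts → 3 fragments:
  2398 − 0 = 2398 bp
  6850 − 2398 = 4452 bp
  8942 − 6850 = 2092 bp
Sorted largest to smallest: 4452, 2398, 2092 bp.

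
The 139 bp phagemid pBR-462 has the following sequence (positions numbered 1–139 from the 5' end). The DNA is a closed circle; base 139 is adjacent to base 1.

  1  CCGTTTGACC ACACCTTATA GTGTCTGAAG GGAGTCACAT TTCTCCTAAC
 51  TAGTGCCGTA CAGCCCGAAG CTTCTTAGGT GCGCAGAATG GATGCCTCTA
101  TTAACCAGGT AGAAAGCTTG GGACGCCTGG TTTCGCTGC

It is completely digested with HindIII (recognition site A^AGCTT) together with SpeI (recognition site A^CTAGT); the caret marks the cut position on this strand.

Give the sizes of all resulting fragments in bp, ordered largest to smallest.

HindIII sites (AAGCTT) start at positions 68, 114.
HindIII cuts after the first base of each site, so after positions 68, 114.
The SpeI site (ACTAGT) starts at position 49.
SpeI cuts after the first base of each site, so after position 49.
Combined cut positions: 49, 68, 114.
Circular molecule, 3 cuts → 3 fragments:
  50–68 → 19 bp
  69–114 → 46 bp
  115–139 then 1–49 → 25 + 49 = 74 bp
Sorted largest to smallest: 74, 46, 19 bp.

74, 46, 19 bp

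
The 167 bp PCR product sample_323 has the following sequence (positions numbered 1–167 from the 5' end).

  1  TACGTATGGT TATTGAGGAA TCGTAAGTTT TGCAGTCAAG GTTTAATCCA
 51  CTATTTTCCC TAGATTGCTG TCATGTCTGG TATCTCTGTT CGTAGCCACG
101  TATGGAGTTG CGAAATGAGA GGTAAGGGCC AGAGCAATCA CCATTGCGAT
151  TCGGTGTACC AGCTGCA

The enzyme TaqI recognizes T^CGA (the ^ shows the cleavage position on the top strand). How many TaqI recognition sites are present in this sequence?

0

No occurrence of TCGA is present in the sequence.
TaqI does not cut: 0 sites.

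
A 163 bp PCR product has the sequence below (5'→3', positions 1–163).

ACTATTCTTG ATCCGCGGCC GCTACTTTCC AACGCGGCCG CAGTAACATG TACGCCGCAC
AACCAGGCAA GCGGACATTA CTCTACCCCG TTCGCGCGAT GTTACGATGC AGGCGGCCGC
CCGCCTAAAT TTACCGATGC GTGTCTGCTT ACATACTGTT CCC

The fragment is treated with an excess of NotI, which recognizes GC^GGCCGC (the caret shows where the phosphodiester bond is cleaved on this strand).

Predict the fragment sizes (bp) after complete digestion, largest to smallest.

NotI sites (GCGGCCGC) start at positions 15, 34, 113.
NotI cuts after base 2 of each site, so after positions 16, 35, 114.
Linear molecule, 3 cuts → 4 fragments:
  1–16 → 16 bp
  17–35 → 19 bp
  36–114 → 79 bp
  115–163 → 49 bp
Sorted largest to smallest: 79, 49, 19, 16 bp.

79, 49, 19, 16 bp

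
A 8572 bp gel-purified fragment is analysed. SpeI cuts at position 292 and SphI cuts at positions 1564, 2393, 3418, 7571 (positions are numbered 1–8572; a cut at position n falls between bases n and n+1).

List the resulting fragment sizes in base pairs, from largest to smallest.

Combined cut positions (sorted): 292, 1564, 2393, 3418, 7571.
Linear molecule, 5 cuts → 6 fragments:
  292 − 0 = 292 bp
  1564 − 292 = 1272 bp
  2393 − 1564 = 829 bp
  3418 − 2393 = 1025 bp
  7571 − 3418 = 4153 bp
  8572 − 7571 = 1001 bp
Sorted largest to smallest: 4153, 1272, 1025, 1001, 829, 292 bp.

4153, 1272, 1025, 1001, 829, 292 bp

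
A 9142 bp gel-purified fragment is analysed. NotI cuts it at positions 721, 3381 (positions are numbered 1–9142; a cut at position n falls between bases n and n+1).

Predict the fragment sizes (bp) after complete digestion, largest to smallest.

5761, 2660, 721 bp

Linear molecule, 2 cuts → 3 fragments:
  721 − 0 = 721 bp
  3381 − 721 = 2660 bp
  9142 − 3381 = 5761 bp
Sorted largest to smallest: 5761, 2660, 721 bp.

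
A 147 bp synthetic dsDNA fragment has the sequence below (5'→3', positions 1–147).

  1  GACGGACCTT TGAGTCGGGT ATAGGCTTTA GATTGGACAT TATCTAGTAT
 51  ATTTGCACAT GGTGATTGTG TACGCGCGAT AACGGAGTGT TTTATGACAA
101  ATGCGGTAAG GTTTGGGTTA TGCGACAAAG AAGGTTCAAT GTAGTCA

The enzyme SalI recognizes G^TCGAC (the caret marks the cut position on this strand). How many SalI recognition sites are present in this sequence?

No occurrence of GTCGAC is present in the sequence.
SalI does not cut: 0 sites.

0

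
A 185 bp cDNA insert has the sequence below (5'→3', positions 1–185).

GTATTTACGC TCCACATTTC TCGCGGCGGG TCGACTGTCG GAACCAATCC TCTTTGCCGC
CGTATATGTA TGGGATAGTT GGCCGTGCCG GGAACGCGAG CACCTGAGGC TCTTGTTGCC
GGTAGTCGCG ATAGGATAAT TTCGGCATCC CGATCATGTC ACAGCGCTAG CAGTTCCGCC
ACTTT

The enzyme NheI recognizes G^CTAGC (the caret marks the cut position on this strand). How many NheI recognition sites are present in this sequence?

GCTAGC occurs starting at position 166.
NheI cuts at 1 site.

1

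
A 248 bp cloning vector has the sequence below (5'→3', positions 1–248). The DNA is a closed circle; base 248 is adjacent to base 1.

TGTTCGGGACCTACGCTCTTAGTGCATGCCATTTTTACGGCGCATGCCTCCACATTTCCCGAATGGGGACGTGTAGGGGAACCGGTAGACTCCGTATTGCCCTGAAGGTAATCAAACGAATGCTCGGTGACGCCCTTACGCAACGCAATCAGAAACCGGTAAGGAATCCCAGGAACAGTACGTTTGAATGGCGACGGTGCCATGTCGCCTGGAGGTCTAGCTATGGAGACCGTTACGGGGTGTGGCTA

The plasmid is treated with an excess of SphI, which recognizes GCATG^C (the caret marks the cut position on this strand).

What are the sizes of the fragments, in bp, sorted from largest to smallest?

SphI sites (GCATGC) start at positions 24, 42.
SphI cuts after base 5 of each site (before the last base), so after positions 28, 46.
Circular molecule, 2 cuts → 2 fragments:
  29–46 → 18 bp
  47–248 then 1–28 → 202 + 28 = 230 bp
Sorted largest to smallest: 230, 18 bp.

230, 18 bp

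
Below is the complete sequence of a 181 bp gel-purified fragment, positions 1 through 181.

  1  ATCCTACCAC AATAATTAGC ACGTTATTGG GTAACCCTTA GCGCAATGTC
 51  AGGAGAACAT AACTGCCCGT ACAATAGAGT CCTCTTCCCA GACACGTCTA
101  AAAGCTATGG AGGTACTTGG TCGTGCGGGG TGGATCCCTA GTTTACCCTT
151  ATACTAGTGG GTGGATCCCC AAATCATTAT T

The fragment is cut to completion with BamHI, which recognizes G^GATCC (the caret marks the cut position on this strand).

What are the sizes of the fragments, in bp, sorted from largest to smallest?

BamHI sites (GGATCC) start at positions 132, 163.
BamHI cuts after the first base of each site, so after positions 132, 163.
Linear molecule, 2 cuts → 3 fragments:
  1–132 → 132 bp
  133–163 → 31 bp
  164–181 → 18 bp
Sorted largest to smallest: 132, 31, 18 bp.

132, 31, 18 bp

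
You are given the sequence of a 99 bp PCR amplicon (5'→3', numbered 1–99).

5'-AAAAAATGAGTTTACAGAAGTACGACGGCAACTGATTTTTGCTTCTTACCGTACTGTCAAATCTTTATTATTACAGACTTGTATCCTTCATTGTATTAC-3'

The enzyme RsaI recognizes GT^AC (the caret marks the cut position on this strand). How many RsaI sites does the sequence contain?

2

GTAC occurs starting at positions 20, 51.
RsaI cuts at 2 sites.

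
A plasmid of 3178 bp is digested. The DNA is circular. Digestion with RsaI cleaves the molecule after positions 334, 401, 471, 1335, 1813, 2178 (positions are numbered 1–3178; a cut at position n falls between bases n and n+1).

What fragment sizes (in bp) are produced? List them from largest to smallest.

Circular molecule, 6 cuts → 6 fragments:
  401 − 334 = 67 bp
  471 − 401 = 70 bp
  1335 − 471 = 864 bp
  1813 − 1335 = 478 bp
  2178 − 1813 = 365 bp
  wrap: 3178 − 2178 + 334 = 1334 bp
Sorted largest to smallest: 1334, 864, 478, 365, 70, 67 bp.

1334, 864, 478, 365, 70, 67 bp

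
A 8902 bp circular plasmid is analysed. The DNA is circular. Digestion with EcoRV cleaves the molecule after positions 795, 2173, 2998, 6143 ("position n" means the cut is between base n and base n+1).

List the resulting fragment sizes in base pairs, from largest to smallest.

Circular molecule, 4 cuts → 4 fragments:
  2173 − 795 = 1378 bp
  2998 − 2173 = 825 bp
  6143 − 2998 = 3145 bp
  wrap: 8902 − 6143 + 795 = 3554 bp
Sorted largest to smallest: 3554, 3145, 1378, 825 bp.

3554, 3145, 1378, 825 bp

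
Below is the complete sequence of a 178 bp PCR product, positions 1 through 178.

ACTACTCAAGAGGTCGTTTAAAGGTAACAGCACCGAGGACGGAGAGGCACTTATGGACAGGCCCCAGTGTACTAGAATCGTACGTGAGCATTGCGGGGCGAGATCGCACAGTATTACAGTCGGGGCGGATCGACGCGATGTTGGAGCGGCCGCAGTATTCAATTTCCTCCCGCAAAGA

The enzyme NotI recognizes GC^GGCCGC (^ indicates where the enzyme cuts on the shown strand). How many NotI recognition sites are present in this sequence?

1

GCGGCCGC occurs starting at position 146.
NotI cuts at 1 site.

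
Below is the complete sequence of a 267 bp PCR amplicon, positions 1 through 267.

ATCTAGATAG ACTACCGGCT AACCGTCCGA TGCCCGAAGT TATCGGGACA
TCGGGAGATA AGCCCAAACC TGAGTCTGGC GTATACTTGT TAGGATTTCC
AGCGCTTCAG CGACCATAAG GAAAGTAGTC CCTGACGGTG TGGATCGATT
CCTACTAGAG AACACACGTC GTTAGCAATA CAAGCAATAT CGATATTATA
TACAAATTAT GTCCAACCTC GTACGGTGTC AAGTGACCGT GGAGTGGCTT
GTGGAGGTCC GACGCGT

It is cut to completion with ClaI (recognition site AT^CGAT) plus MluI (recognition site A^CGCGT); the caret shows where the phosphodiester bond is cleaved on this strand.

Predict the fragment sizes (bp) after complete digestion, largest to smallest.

145, 72, 45, 5 bp

ClaI sites (ATCGAT) start at positions 144, 189.
ClaI cuts after base 2 of each site, so after positions 145, 190.
The MluI site (ACGCGT) starts at position 262.
MluI cuts after the first base of each site, so after position 262.
Combined cut positions: 145, 190, 262.
Linear molecule, 3 cuts → 4 fragments:
  1–145 → 145 bp
  146–190 → 45 bp
  191–262 → 72 bp
  263–267 → 5 bp
Sorted largest to smallest: 145, 72, 45, 5 bp.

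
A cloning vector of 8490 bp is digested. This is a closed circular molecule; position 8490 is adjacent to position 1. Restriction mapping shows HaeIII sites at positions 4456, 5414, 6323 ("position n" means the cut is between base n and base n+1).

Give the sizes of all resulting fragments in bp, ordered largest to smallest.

6623, 958, 909 bp

Circular molecule, 3 cuts → 3 fragments:
  5414 − 4456 = 958 bp
  6323 − 5414 = 909 bp
  wrap: 8490 − 6323 + 4456 = 6623 bp
Sorted largest to smallest: 6623, 958, 909 bp.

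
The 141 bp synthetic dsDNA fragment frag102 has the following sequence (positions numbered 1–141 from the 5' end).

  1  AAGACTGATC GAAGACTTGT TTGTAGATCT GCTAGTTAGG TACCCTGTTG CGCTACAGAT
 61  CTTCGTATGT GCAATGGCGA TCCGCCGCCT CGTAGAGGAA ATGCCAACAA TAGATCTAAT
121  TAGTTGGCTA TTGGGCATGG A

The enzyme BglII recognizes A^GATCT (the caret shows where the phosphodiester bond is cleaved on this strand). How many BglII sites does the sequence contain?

AGATCT occurs starting at positions 25, 57, 112.
BglII cuts at 3 sites.

3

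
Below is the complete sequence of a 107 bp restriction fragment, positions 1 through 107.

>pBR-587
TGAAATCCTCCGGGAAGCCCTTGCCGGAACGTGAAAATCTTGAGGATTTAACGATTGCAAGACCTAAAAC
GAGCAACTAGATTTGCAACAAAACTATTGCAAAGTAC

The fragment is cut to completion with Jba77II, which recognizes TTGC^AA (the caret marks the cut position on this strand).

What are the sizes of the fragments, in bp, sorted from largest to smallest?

Jba77II sites (TTGCAA) start at positions 55, 83, 97.
Jba77II cuts after base 4 of each site, so after positions 58, 86, 100.
Linear molecule, 3 cuts → 4 fragments:
  1–58 → 58 bp
  59–86 → 28 bp
  87–100 → 14 bp
  101–107 → 7 bp
Sorted largest to smallest: 58, 28, 14, 7 bp.

58, 28, 14, 7 bp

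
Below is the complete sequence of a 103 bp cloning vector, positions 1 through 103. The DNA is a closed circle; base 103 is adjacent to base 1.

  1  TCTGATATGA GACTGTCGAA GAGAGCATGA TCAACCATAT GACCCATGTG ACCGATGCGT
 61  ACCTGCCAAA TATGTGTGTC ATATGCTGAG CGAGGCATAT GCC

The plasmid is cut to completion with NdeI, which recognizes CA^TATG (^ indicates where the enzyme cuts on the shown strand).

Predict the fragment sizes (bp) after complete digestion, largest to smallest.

44, 43, 16 bp

NdeI sites (CATATG) start at positions 36, 80, 96.
NdeI cuts after base 2 of each site, so after positions 37, 81, 97.
Circular molecule, 3 cuts → 3 fragments:
  38–81 → 44 bp
  82–97 → 16 bp
  98–103 then 1–37 → 6 + 37 = 43 bp
Sorted largest to smallest: 44, 43, 16 bp.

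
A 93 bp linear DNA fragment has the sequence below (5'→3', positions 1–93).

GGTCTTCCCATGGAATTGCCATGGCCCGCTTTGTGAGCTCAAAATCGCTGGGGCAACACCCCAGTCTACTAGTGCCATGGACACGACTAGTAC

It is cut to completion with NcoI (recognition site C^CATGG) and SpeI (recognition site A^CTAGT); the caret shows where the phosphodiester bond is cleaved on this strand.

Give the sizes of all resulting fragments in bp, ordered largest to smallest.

49, 11, 11, 8, 7, 7 bp

NcoI sites (CCATGG) start at positions 8, 19, 75.
NcoI cuts after the first base of each site, so after positions 8, 19, 75.
SpeI sites (ACTAGT) start at positions 68, 86.
SpeI cuts after the first base of each site, so after positions 68, 86.
Combined cut positions: 8, 19, 68, 75, 86.
Linear molecule, 5 cuts → 6 fragments:
  1–8 → 8 bp
  9–19 → 11 bp
  20–68 → 49 bp
  69–75 → 7 bp
  76–86 → 11 bp
  87–93 → 7 bp
Sorted largest to smallest: 49, 11, 11, 8, 7, 7 bp.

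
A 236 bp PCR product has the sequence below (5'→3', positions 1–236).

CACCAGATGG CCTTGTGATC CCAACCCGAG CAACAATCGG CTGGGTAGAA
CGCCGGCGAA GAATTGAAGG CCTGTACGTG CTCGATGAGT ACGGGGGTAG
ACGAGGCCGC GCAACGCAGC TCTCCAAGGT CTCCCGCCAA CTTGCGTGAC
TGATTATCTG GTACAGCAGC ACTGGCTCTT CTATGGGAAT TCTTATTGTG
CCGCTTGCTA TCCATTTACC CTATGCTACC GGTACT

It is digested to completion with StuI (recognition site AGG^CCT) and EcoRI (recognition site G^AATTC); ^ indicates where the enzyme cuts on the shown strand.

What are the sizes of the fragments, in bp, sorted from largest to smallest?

117, 70, 49 bp

The StuI site (AGGCCT) starts at position 68.
StuI cuts after base 3 of each site, so after position 70.
The EcoRI site (GAATTC) starts at position 187.
EcoRI cuts after the first base of each site, so after position 187.
Combined cut positions: 70, 187.
Linear molecule, 2 cuts → 3 fragments:
  1–70 → 70 bp
  71–187 → 117 bp
  188–236 → 49 bp
Sorted largest to smallest: 117, 70, 49 bp.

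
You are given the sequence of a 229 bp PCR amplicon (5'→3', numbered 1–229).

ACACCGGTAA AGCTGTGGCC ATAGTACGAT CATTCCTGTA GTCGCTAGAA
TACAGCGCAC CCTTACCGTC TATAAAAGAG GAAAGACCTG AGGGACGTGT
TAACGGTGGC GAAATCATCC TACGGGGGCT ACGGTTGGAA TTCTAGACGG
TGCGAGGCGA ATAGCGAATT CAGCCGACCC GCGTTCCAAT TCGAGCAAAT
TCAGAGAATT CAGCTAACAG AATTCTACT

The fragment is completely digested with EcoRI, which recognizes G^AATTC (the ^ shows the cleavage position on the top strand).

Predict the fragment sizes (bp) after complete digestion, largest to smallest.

EcoRI sites (GAATTC) start at positions 138, 166, 206, 220.
EcoRI cuts after the first base of each site, so after positions 138, 166, 206, 220.
Linear molecule, 4 cuts → 5 fragments:
  1–138 → 138 bp
  139–166 → 28 bp
  167–206 → 40 bp
  207–220 → 14 bp
  221–229 → 9 bp
Sorted largest to smallest: 138, 40, 28, 14, 9 bp.

138, 40, 28, 14, 9 bp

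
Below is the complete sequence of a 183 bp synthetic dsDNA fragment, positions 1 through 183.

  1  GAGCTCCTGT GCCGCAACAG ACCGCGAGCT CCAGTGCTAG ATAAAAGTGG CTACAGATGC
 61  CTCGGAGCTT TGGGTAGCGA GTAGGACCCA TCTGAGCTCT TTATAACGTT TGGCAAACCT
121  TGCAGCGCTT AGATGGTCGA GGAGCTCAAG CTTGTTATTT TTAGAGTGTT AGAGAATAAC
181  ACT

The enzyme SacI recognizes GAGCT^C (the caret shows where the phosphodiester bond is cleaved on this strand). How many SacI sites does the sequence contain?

GAGCTC occurs starting at positions 1, 26, 94, 142.
SacI cuts at 4 sites.

4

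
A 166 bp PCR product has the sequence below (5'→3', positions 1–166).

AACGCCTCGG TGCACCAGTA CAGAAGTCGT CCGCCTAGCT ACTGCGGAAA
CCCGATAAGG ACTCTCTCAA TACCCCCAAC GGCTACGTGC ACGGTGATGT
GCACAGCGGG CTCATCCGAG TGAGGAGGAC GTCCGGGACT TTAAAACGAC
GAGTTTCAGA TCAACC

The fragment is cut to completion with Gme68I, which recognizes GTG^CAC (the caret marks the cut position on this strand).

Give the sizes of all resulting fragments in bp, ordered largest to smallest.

Gme68I sites (GTGCAC) start at positions 10, 87, 99.
Gme68I cuts after base 3 of each site, so after positions 12, 89, 101.
Linear molecule, 3 cuts → 4 fragments:
  1–12 → 12 bp
  13–89 → 77 bp
  90–101 → 12 bp
  102–166 → 65 bp
Sorted largest to smallest: 77, 65, 12, 12 bp.

77, 65, 12, 12 bp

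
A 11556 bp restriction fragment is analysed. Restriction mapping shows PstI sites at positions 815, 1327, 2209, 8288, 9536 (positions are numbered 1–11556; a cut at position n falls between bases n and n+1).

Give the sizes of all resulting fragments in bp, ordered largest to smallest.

Linear molecule, 5 cuts → 6 fragments:
  815 − 0 = 815 bp
  1327 − 815 = 512 bp
  2209 − 1327 = 882 bp
  8288 − 2209 = 6079 bp
  9536 − 8288 = 1248 bp
  11556 − 9536 = 2020 bp
Sorted largest to smallest: 6079, 2020, 1248, 882, 815, 512 bp.

6079, 2020, 1248, 882, 815, 512 bp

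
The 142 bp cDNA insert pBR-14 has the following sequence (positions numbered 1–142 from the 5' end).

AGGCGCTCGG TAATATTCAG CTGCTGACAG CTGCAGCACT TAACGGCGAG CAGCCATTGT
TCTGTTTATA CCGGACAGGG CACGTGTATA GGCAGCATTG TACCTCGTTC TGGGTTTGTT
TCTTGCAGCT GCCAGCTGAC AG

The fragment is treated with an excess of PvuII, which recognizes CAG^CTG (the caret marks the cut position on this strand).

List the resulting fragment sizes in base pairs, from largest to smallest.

PvuII sites (CAGCTG) start at positions 18, 28, 126, 133.
PvuII cuts after base 3 of each site, so after positions 20, 30, 128, 135.
Linear molecule, 4 cuts → 5 fragments:
  1–20 → 20 bp
  21–30 → 10 bp
  31–128 → 98 bp
  129–135 → 7 bp
  136–142 → 7 bp
Sorted largest to smallest: 98, 20, 10, 7, 7 bp.

98, 20, 10, 7, 7 bp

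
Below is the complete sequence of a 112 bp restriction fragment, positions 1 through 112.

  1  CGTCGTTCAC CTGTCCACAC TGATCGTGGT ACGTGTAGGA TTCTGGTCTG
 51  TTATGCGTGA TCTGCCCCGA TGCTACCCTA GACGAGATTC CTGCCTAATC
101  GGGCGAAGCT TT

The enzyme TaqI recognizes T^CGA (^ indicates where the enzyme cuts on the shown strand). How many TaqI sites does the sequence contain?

No occurrence of TCGA is present in the sequence.
TaqI does not cut: 0 sites.

0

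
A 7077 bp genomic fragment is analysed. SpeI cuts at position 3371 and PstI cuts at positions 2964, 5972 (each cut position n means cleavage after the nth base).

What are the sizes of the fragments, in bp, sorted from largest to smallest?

Combined cut positions (sorted): 2964, 3371, 5972.
Linear molecule, 3 cuts → 4 fragments:
  2964 − 0 = 2964 bp
  3371 − 2964 = 407 bp
  5972 − 3371 = 2601 bp
  7077 − 5972 = 1105 bp
Sorted largest to smallest: 2964, 2601, 1105, 407 bp.

2964, 2601, 1105, 407 bp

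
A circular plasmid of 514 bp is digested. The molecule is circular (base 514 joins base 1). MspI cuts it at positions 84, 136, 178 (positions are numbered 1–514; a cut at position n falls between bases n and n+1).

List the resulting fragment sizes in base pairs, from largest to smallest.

Circular molecule, 3 cuts → 3 fragments:
  136 − 84 = 52 bp
  178 − 136 = 42 bp
  wrap: 514 − 178 + 84 = 420 bp
Sorted largest to smallest: 420, 52, 42 bp.

420, 52, 42 bp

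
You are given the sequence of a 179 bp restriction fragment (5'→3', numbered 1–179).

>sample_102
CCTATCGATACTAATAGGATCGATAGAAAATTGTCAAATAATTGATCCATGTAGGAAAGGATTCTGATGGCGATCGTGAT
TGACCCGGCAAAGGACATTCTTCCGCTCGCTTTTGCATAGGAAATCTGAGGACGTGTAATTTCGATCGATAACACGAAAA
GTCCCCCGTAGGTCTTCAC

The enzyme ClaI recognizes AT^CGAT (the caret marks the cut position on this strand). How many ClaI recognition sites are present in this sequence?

ATCGAT occurs starting at positions 4, 19, 145.
ClaI cuts at 3 sites.

3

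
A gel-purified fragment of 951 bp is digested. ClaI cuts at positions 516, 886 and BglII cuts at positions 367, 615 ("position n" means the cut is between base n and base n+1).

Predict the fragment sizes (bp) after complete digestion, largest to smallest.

Combined cut positions (sorted): 367, 516, 615, 886.
Linear molecule, 4 cuts → 5 fragments:
  367 − 0 = 367 bp
  516 − 367 = 149 bp
  615 − 516 = 99 bp
  886 − 615 = 271 bp
  951 − 886 = 65 bp
Sorted largest to smallest: 367, 271, 149, 99, 65 bp.

367, 271, 149, 99, 65 bp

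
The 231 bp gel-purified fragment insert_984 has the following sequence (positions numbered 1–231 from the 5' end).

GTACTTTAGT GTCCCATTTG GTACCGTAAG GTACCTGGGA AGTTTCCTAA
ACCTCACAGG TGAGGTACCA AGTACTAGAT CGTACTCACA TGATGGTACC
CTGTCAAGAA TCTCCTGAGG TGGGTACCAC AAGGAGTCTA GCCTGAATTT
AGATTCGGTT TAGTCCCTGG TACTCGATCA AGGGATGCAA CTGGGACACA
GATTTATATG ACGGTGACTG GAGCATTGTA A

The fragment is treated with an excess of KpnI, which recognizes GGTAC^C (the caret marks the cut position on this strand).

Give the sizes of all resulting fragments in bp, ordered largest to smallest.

KpnI sites (GGTACC) start at positions 20, 30, 64, 95, 123.
KpnI cuts after base 5 of each site (before the last base), so after positions 24, 34, 68, 99, 127.
Linear molecule, 5 cuts → 6 fragments:
  1–24 → 24 bp
  25–34 → 10 bp
  35–68 → 34 bp
  69–99 → 31 bp
  100–127 → 28 bp
  128–231 → 104 bp
Sorted largest to smallest: 104, 34, 31, 28, 24, 10 bp.

104, 34, 31, 28, 24, 10 bp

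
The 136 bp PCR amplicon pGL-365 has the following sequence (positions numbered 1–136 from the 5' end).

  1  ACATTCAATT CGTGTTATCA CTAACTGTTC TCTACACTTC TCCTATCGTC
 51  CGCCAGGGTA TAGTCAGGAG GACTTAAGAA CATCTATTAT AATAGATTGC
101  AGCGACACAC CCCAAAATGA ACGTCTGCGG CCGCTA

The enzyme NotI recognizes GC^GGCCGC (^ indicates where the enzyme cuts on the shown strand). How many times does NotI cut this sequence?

1

GCGGCCGC occurs starting at position 127.
NotI cuts at 1 site.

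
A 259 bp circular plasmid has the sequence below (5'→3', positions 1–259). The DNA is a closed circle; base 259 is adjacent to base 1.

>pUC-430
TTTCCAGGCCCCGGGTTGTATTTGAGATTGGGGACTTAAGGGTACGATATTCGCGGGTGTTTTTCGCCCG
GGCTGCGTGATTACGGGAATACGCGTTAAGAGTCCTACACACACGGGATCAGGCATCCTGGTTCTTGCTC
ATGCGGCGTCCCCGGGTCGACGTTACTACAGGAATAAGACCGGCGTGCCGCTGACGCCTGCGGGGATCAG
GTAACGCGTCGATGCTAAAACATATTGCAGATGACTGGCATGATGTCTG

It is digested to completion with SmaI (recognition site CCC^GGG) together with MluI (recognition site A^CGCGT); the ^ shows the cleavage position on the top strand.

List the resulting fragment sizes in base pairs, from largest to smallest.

62, 61, 57, 57, 22 bp

SmaI sites (CCCGGG) start at positions 10, 67, 151.
SmaI cuts after base 3 of each site, so after positions 12, 69, 153.
MluI sites (ACGCGT) start at positions 91, 214.
MluI cuts after the first base of each site, so after positions 91, 214.
Combined cut positions: 12, 69, 91, 153, 214.
Circular molecule, 5 cuts → 5 fragments:
  13–69 → 57 bp
  70–91 → 22 bp
  92–153 → 62 bp
  154–214 → 61 bp
  215–259 then 1–12 → 45 + 12 = 57 bp
Sorted largest to smallest: 62, 61, 57, 57, 22 bp.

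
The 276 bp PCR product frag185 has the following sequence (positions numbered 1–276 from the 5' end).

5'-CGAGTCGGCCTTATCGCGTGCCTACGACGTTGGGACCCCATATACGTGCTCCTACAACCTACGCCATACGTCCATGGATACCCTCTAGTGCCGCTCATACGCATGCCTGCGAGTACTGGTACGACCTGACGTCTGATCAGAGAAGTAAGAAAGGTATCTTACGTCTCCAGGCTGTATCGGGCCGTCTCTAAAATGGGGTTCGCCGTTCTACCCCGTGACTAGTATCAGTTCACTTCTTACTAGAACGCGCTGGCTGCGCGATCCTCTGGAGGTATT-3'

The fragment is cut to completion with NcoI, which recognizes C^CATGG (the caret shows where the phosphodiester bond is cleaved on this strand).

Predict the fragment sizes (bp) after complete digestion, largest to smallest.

204, 72 bp

The NcoI site (CCATGG) starts at position 72.
NcoI cuts after the first base of each site, so after position 72.
Linear molecule, 1 cut → 2 fragments:
  1–72 → 72 bp
  73–276 → 204 bp
Sorted largest to smallest: 204, 72 bp.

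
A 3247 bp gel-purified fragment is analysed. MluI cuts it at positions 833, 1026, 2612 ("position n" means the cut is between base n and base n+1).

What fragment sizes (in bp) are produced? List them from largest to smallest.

1586, 833, 635, 193 bp

Linear molecule, 3 cuts → 4 fragments:
  833 − 0 = 833 bp
  1026 − 833 = 193 bp
  2612 − 1026 = 1586 bp
  3247 − 2612 = 635 bp
Sorted largest to smallest: 1586, 833, 635, 193 bp.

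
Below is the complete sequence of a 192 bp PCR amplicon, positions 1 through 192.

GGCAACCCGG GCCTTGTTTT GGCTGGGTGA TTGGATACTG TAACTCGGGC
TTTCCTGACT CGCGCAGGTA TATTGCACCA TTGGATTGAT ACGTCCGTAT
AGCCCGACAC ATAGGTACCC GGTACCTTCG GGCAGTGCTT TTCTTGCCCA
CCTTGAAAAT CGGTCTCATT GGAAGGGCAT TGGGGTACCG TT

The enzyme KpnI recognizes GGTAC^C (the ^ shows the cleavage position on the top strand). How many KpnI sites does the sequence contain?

GGTACC occurs starting at positions 114, 121, 184.
KpnI cuts at 3 sites.

3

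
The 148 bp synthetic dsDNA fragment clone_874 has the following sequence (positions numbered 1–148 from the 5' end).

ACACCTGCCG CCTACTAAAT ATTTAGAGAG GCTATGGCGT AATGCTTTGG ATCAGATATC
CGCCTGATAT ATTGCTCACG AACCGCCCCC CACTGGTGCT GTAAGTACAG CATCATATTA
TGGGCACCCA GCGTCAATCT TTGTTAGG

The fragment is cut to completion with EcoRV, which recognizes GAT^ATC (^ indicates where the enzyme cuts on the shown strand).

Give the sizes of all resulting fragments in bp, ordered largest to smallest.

The EcoRV site (GATATC) starts at position 55.
EcoRV cuts after base 3 of each site, so after position 57.
Linear molecule, 1 cut → 2 fragments:
  1–57 → 57 bp
  58–148 → 91 bp
Sorted largest to smallest: 91, 57 bp.

91, 57 bp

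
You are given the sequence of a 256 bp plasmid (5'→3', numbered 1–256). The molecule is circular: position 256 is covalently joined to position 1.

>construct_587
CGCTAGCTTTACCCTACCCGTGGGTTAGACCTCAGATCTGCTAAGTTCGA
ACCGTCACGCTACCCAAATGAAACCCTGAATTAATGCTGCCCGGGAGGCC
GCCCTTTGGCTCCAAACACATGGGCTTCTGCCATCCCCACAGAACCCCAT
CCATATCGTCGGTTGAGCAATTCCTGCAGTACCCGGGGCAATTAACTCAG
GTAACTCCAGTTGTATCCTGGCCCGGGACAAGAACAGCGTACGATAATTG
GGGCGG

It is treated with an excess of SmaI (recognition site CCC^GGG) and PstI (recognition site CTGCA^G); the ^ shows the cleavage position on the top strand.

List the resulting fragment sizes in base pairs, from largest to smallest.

124, 86, 40, 6 bp

SmaI sites (CCCGGG) start at positions 90, 182, 222.
SmaI cuts after base 3 of each site, so after positions 92, 184, 224.
The PstI site (CTGCAG) starts at position 174.
PstI cuts after base 5 of each site (before the last base), so after position 178.
Combined cut positions: 92, 178, 184, 224.
Circular molecule, 4 cuts → 4 fragments:
  93–178 → 86 bp
  179–184 → 6 bp
  185–224 → 40 bp
  225–256 then 1–92 → 32 + 92 = 124 bp
Sorted largest to smallest: 124, 86, 40, 6 bp.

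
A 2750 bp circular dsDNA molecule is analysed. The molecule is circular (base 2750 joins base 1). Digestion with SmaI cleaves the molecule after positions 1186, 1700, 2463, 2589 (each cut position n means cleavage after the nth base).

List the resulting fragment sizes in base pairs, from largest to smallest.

1347, 763, 514, 126 bp

Circular molecule, 4 cuts → 4 fragments:
  1700 − 1186 = 514 bp
  2463 − 1700 = 763 bp
  2589 − 2463 = 126 bp
  wrap: 2750 − 2589 + 1186 = 1347 bp
Sorted largest to smallest: 1347, 763, 514, 126 bp.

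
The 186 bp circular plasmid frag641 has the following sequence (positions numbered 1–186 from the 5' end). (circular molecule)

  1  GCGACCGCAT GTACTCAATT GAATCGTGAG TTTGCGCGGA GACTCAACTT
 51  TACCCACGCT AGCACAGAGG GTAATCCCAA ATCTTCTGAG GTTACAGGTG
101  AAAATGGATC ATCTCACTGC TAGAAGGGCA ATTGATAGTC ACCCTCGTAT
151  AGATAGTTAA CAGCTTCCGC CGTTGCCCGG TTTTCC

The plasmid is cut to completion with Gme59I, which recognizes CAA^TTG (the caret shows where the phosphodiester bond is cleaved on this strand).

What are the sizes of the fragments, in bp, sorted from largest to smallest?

Gme59I sites (CAATTG) start at positions 16, 129.
Gme59I cuts after base 3 of each site, so after positions 18, 131.
Circular molecule, 2 cuts → 2 fragments:
  19–131 → 113 bp
  132–186 then 1–18 → 55 + 18 = 73 bp
Sorted largest to smallest: 113, 73 bp.

113, 73 bp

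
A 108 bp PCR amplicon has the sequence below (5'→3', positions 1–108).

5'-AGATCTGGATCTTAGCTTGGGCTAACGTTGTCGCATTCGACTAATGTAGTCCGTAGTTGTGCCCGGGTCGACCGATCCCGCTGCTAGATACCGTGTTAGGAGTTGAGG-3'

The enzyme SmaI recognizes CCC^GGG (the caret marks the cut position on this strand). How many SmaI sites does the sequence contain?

1

CCCGGG occurs starting at position 62.
SmaI cuts at 1 site.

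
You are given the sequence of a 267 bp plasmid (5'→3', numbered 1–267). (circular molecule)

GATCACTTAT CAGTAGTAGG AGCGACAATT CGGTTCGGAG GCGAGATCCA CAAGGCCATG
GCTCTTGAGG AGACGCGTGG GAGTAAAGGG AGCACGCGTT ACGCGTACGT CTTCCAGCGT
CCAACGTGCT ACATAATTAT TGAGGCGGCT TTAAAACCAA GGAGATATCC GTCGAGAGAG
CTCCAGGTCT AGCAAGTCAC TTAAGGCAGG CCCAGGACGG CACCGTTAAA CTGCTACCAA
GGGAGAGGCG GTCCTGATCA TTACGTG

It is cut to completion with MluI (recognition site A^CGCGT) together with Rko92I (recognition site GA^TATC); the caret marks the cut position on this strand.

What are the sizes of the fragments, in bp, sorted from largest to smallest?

MluI sites (ACGCGT) start at positions 73, 94, 101.
MluI cuts after the first base of each site, so after positions 73, 94, 101.
The Rko92I site (GATATC) starts at position 164.
Rko92I cuts after base 2 of each site, so after position 165.
Combined cut positions: 73, 94, 101, 165.
Circular molecule, 4 cuts → 4 fragments:
  74–94 → 21 bp
  95–101 → 7 bp
  102–165 → 64 bp
  166–267 then 1–73 → 102 + 73 = 175 bp
Sorted largest to smallest: 175, 64, 21, 7 bp.

175, 64, 21, 7 bp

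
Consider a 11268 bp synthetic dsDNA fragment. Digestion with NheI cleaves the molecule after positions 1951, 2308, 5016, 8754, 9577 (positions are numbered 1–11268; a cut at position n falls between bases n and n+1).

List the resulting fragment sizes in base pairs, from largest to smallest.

Linear molecule, 5 cuts → 6 fragments:
  1951 − 0 = 1951 bp
  2308 − 1951 = 357 bp
  5016 − 2308 = 2708 bp
  8754 − 5016 = 3738 bp
  9577 − 8754 = 823 bp
  11268 − 9577 = 1691 bp
Sorted largest to smallest: 3738, 2708, 1951, 1691, 823, 357 bp.

3738, 2708, 1951, 1691, 823, 357 bp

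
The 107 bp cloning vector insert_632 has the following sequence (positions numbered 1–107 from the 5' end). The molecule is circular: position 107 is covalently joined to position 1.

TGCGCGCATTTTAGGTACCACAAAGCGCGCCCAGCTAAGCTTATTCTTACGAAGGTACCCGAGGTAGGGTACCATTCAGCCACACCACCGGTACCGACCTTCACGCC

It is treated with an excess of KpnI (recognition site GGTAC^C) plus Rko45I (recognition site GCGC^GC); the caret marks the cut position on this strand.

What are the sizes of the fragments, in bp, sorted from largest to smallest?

30, 22, 18, 14, 13, 10 bp

KpnI sites (GGTACC) start at positions 14, 54, 68, 90.
KpnI cuts after base 5 of each site (before the last base), so after positions 18, 58, 72, 94.
Rko45I sites (GCGCGC) start at positions 2, 25.
Rko45I cuts after base 4 of each site, so after positions 5, 28.
Combined cut positions: 5, 18, 28, 58, 72, 94.
Circular molecule, 6 cuts → 6 fragments:
  6–18 → 13 bp
  19–28 → 10 bp
  29–58 → 30 bp
  59–72 → 14 bp
  73–94 → 22 bp
  95–107 then 1–5 → 13 + 5 = 18 bp
Sorted largest to smallest: 30, 22, 18, 14, 13, 10 bp.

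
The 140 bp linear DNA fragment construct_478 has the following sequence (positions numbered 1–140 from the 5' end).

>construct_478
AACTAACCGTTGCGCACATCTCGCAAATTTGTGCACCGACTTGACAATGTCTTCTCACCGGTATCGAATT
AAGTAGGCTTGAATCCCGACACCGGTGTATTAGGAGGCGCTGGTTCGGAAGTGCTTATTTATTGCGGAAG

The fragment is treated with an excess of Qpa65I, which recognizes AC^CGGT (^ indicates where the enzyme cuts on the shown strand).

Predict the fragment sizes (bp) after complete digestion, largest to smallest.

58, 48, 34 bp

Qpa65I sites (ACCGGT) start at positions 57, 91.
Qpa65I cuts after base 2 of each site, so after positions 58, 92.
Linear molecule, 2 cuts → 3 fragments:
  1–58 → 58 bp
  59–92 → 34 bp
  93–140 → 48 bp
Sorted largest to smallest: 58, 48, 34 bp.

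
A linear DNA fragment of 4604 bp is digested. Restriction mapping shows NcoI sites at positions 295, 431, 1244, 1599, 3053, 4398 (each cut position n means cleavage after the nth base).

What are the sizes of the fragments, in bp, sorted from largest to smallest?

1454, 1345, 813, 355, 295, 206, 136 bp

Linear molecule, 6 cuts → 7 fragments:
  295 − 0 = 295 bp
  431 − 295 = 136 bp
  1244 − 431 = 813 bp
  1599 − 1244 = 355 bp
  3053 − 1599 = 1454 bp
  4398 − 3053 = 1345 bp
  4604 − 4398 = 206 bp
Sorted largest to smallest: 1454, 1345, 813, 355, 295, 206, 136 bp.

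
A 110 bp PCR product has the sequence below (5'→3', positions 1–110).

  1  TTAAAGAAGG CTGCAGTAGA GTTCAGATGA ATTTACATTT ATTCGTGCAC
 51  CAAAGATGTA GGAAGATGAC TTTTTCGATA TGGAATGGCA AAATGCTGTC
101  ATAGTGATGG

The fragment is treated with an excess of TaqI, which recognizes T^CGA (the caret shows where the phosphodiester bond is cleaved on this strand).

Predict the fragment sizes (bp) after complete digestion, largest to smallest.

75, 35 bp

The TaqI site (TCGA) starts at position 75.
TaqI cuts after the first base of each site, so after position 75.
Linear molecule, 1 cut → 2 fragments:
  1–75 → 75 bp
  76–110 → 35 bp
Sorted largest to smallest: 75, 35 bp.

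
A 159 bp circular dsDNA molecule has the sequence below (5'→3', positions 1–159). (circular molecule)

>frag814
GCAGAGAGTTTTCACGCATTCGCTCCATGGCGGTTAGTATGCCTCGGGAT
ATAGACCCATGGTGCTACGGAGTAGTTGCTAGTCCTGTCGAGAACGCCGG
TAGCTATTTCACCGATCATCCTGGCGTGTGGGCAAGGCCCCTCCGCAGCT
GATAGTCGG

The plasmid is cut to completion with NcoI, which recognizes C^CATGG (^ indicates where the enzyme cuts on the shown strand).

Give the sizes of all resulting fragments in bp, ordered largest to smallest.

NcoI sites (CCATGG) start at positions 25, 57.
NcoI cuts after the first base of each site, so after positions 25, 57.
Circular molecule, 2 cuts → 2 fragments:
  26–57 → 32 bp
  58–159 then 1–25 → 102 + 25 = 127 bp
Sorted largest to smallest: 127, 32 bp.

127, 32 bp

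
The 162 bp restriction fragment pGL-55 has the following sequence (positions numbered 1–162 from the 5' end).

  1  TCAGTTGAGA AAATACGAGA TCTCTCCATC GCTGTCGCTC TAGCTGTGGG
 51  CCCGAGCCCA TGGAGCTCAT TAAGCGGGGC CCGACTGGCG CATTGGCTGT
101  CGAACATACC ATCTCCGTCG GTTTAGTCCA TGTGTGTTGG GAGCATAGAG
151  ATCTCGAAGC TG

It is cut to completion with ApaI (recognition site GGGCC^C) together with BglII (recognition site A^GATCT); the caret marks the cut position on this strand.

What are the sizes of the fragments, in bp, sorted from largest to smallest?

68, 34, 29, 18, 13 bp

ApaI sites (GGGCCC) start at positions 48, 77.
ApaI cuts after base 5 of each site (before the last base), so after positions 52, 81.
BglII sites (AGATCT) start at positions 18, 149.
BglII cuts after the first base of each site, so after positions 18, 149.
Combined cut positions: 18, 52, 81, 149.
Linear molecule, 4 cuts → 5 fragments:
  1–18 → 18 bp
  19–52 → 34 bp
  53–81 → 29 bp
  82–149 → 68 bp
  150–162 → 13 bp
Sorted largest to smallest: 68, 34, 29, 18, 13 bp.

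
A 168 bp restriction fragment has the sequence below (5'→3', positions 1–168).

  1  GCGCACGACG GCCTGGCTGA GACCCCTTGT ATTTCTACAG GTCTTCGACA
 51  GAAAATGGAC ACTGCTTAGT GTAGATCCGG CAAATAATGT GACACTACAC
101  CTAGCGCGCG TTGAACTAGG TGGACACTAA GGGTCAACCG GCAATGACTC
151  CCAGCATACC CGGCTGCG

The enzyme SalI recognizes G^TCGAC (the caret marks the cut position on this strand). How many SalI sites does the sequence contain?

No occurrence of GTCGAC is present in the sequence.
SalI does not cut: 0 sites.

0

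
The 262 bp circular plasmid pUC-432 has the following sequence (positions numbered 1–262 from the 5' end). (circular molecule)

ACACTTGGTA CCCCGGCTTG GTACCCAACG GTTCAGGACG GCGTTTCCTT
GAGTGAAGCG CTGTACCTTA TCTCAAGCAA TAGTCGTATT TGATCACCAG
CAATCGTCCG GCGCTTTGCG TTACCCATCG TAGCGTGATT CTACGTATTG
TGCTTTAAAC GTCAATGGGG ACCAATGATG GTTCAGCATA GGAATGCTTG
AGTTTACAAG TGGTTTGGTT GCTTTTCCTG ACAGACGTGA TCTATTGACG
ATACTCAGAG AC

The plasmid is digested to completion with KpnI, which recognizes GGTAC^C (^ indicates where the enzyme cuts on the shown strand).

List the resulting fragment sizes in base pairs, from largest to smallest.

KpnI sites (GGTACC) start at positions 7, 20.
KpnI cuts after base 5 of each site (before the last base), so after positions 11, 24.
Circular molecule, 2 cuts → 2 fragments:
  12–24 → 13 bp
  25–262 then 1–11 → 238 + 11 = 249 bp
Sorted largest to smallest: 249, 13 bp.

249, 13 bp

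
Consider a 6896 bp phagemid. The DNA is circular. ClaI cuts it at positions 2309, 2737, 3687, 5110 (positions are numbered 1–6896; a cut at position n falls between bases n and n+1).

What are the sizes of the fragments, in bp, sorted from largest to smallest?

Circular molecule, 4 cuts → 4 fragments:
  2737 − 2309 = 428 bp
  3687 − 2737 = 950 bp
  5110 − 3687 = 1423 bp
  wrap: 6896 − 5110 + 2309 = 4095 bp
Sorted largest to smallest: 4095, 1423, 950, 428 bp.

4095, 1423, 950, 428 bp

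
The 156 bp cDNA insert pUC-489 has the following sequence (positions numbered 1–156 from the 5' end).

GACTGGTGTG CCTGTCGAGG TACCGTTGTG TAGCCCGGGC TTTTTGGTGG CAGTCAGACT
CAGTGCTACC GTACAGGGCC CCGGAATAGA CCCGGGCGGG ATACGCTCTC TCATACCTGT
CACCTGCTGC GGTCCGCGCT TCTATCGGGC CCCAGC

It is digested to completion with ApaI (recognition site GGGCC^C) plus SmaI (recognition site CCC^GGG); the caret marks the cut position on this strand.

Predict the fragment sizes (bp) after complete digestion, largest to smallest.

ApaI sites (GGGCCC) start at positions 76, 147.
ApaI cuts after base 5 of each site (before the last base), so after positions 80, 151.
SmaI sites (CCCGGG) start at positions 34, 91.
SmaI cuts after base 3 of each site, so after positions 36, 93.
Combined cut positions: 36, 80, 93, 151.
Linear molecule, 4 cuts → 5 fragments:
  1–36 → 36 bp
  37–80 → 44 bp
  81–93 → 13 bp
  94–151 → 58 bp
  152–156 → 5 bp
Sorted largest to smallest: 58, 44, 36, 13, 5 bp.

58, 44, 36, 13, 5 bp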